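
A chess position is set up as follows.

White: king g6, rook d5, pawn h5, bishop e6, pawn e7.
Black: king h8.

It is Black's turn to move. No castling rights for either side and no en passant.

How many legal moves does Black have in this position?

Black to move; king on h8.
In check: no.
Legal moves: none.
Count: 0.

0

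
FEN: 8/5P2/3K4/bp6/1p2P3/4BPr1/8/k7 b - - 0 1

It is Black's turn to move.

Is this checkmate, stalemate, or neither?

neither

Black to move; black king on a1.
In check: no.
Legal moves for Black: Bd8, Bc7+, Bb6, Rg8, Rg7, Rg6+, Rg5, Rg4, Rh3, Rxf3, Rg2, Rg1, Kb2, Ka2, Kb1, b3.
Black has 16 legal moves and is not in check → neither.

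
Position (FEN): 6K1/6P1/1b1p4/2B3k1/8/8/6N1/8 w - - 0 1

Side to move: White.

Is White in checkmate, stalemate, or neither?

White to move; white king on g8.
In check: no.
Legal moves for White: Kh8, Kf8, Kh7, Kf7, Bxd6, Bxb6, Bd4, Bb4, Be3+, Ba3, Bf2, Bg1, Nh4, Nf4, Ne3, Ne1.
White has 16 legal moves and is not in check → neither.

neither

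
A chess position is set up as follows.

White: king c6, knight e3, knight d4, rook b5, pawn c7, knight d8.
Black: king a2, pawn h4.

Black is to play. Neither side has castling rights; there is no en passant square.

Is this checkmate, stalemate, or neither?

Black to move; black king on a2.
In check: no.
Legal moves for Black: Ka3, Ka1, h3.
Black has 3 legal moves and is not in check → neither.

neither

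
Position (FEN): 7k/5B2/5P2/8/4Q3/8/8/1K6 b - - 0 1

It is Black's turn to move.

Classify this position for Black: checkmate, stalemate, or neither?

Black to move; black king on h8.
In check: no.
King squares — g7: attacked by Pf6; h7: attacked by Qe4; g8: attacked by Bf7.
Legal moves for Black: none.
Not in check and no legal moves → stalemate.

stalemate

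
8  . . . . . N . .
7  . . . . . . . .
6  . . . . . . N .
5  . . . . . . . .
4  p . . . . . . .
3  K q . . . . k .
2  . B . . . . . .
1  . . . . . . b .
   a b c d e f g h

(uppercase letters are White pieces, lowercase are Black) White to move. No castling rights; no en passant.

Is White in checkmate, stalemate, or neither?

White to move; white king on a3.
In check: yes, from the black queen on b3.
King squares — a2: attacked by Qb3; b2: own bishop; b3: attacked by Pa4; a4: attacked by Qb3; b4: attacked by Qb3.
Legal moves for White: none.
In check with no legal moves → checkmate.

checkmate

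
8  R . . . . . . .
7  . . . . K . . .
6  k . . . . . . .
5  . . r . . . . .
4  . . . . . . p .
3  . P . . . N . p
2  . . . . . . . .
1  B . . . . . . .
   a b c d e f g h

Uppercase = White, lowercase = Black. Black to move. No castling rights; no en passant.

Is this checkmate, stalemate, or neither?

Black to move; black king on a6.
In check: yes, from the white rook on a8.
King squares — a5: attacked by Ra8; b5: available; b6: available; a7: attacked by Ra8; b7: available.
Legal moves for Black: Kb7, Kb6, Kb5.
Black is in check but has 3 legal moves → neither.

neither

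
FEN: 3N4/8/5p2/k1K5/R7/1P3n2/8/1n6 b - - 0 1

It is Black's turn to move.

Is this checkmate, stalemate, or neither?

checkmate

Black to move; black king on a5.
In check: yes, from the white rook on a4.
King squares — a4: attacked by Pb3; b4: attacked by Ra4; b5: attacked by Kc5; a6: attacked by Ra4; b6: attacked by Kc5.
Legal moves for Black: none.
In check with no legal moves → checkmate.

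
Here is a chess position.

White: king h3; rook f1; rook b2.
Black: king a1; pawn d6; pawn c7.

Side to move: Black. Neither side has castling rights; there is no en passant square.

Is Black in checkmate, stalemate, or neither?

neither

Black to move; black king on a1.
In check: yes, from the white rook on f1.
King squares — b1: attacked by Rf1; a2: attacked by Rb2; b2: available.
Legal moves for Black: Kxb2.
Black is in check but has 1 legal move → neither.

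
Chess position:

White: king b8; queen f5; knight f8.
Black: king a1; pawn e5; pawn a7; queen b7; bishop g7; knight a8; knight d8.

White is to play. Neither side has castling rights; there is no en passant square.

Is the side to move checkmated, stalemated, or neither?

White to move; white king on b8.
In check: yes, from the black queen on b7.
King squares — a7: attacked by Qb7; b7: attacked by Nd8; c7: attacked by Qb7; a8: attacked by Qb7; c8: attacked by Qb7.
Legal moves for White: none.
In check with no legal moves → checkmate.

checkmate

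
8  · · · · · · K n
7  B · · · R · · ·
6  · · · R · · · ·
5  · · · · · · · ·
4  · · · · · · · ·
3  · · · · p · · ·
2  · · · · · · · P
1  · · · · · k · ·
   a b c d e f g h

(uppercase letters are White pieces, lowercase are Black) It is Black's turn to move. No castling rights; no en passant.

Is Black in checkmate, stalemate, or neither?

Black to move; black king on f1.
In check: no.
Legal moves for Black: Nf7, Ng6, Kg2, Kf2, Ke2, Kg1, Ke1, e2.
Black has 8 legal moves and is not in check → neither.

neither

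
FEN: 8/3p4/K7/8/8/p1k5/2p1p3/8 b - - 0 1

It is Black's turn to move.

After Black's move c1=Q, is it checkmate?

no

After c1=Q: white king on a6; in check: no.
White is not in check, so this cannot be checkmate.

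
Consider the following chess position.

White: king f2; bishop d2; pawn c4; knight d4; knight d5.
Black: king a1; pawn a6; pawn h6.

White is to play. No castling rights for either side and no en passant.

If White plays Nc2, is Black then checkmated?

no

After Nc2: black king on a1; in check: yes, from the white knight on c2.
Black has 3 legal replies: Kb2, Ka2, Kb1.
In check but a legal move exists → not checkmate.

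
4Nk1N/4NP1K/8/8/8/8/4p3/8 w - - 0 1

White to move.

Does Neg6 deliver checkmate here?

After Neg6: black king on f8; in check: yes, from the white knight on g6.
King squares — e7: attacked by Ng6; f7: attacked by Nh8; g7: attacked by Kh7; e8: attacked by Pf7; g8: attacked by Pf7.
Black has no legal moves → checkmate.

yes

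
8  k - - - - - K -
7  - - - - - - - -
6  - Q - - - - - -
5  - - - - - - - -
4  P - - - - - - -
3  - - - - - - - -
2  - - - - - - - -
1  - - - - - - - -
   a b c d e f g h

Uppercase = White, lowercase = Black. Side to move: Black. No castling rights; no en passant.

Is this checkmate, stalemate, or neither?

Black to move; black king on a8.
In check: no.
King squares — a7: attacked by Qb6; b7: attacked by Qb6; b8: attacked by Qb6.
Legal moves for Black: none.
Not in check and no legal moves → stalemate.

stalemate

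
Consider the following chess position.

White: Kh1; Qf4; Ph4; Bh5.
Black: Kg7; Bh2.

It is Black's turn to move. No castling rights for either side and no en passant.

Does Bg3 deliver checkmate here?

After Bg3: white king on h1; in check: no.
White is not in check, so this cannot be checkmate.

no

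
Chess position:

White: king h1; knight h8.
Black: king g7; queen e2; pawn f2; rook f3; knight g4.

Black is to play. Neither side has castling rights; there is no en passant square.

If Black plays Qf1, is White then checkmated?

After Qf1: white king on h1; in check: yes, from the black queen on f1.
King squares — g1: attacked by Qf1; g2: attacked by Qf1; h2: attacked by Ng4.
White has no legal moves → checkmate.

yes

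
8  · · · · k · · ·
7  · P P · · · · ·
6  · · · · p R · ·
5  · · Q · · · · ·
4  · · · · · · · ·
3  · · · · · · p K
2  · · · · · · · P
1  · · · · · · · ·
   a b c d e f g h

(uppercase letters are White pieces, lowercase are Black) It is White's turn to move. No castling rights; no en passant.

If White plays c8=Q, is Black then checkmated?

yes

After c8=Q: black king on e8; in check: yes, from the white queen on c8.
King squares — d7: attacked by Qc8; e7: attacked by Qc5; f7: attacked by Rf6; d8: attacked by Qc8; f8: attacked by Qc5.
Black has no legal moves → checkmate.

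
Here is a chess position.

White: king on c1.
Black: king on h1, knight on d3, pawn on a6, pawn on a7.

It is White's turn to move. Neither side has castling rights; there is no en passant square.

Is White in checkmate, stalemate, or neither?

neither

White to move; white king on c1.
In check: yes, from the black knight on d3.
King squares — b1: available; d1: available; b2: attacked by Nd3; c2: available; d2: available.
Legal moves for White: Kd2, Kc2, Kd1, Kb1.
White is in check but has 4 legal moves → neither.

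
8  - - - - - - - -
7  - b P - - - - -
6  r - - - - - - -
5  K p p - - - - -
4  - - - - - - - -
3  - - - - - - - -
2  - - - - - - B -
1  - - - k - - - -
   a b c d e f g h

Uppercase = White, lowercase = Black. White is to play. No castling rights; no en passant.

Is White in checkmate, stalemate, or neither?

neither

White to move; white king on a5.
In check: yes, from the black rook on a6.
Legal moves for White: Kxb5.
White is in check but has 1 legal move → neither.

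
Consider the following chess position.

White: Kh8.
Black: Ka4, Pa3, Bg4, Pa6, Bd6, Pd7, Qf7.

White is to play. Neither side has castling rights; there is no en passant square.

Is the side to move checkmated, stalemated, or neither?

stalemate

White to move; white king on h8.
In check: no.
King squares — g7: attacked by Qf7; h7: attacked by Qf7; g8: attacked by Qf7.
Legal moves for White: none.
Not in check and no legal moves → stalemate.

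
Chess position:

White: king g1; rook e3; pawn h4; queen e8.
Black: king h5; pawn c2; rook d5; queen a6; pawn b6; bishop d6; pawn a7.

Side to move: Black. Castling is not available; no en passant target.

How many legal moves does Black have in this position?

3

Black to move; king on h5.
In check: yes, from the white queen on e8.
Legal moves: Kh6, Kxh4, Kg4.
Count: 3.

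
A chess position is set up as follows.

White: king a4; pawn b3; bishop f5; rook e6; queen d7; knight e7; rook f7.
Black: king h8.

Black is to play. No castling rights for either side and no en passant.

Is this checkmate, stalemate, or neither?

stalemate

Black to move; black king on h8.
In check: no.
King squares — g7: attacked by Rf7; h7: attacked by Bf5; g8: attacked by Ne7.
Legal moves for Black: none.
Not in check and no legal moves → stalemate.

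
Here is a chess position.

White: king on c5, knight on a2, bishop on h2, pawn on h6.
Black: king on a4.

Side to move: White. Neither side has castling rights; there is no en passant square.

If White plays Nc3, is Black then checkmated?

After Nc3: black king on a4; in check: yes, from the white knight on c3.
Black has 3 legal replies: Ka5, Kb3, Ka3.
In check but a legal move exists → not checkmate.

no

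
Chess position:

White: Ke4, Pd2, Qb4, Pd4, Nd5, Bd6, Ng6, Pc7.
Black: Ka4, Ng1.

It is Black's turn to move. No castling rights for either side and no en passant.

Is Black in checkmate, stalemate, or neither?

checkmate

Black to move; black king on a4.
In check: yes, from the white queen on b4.
King squares — a3: attacked by Qb4; b3: attacked by Qb4; b4: attacked by Nd5; a5: attacked by Qb4; b5: attacked by Qb4.
Legal moves for Black: none.
In check with no legal moves → checkmate.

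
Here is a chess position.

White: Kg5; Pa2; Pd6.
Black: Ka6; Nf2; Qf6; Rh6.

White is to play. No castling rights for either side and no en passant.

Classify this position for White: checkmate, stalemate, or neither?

checkmate

White to move; white king on g5.
In check: yes, from the black queen on f6.
King squares — f4: attacked by Qf6; g4: attacked by Nf2; h4: attacked by Qf6; f5: attacked by Qf6; h5: attacked by Rh6; f6: attacked by Rh6; g6: attacked by Qf6; h6: attacked by Qf6.
Legal moves for White: none.
In check with no legal moves → checkmate.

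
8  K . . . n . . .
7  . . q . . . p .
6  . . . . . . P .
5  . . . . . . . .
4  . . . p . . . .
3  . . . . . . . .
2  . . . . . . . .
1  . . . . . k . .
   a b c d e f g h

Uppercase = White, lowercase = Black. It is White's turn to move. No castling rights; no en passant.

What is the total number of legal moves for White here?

White to move; king on a8.
In check: no.
Legal moves: none.
Count: 0.

0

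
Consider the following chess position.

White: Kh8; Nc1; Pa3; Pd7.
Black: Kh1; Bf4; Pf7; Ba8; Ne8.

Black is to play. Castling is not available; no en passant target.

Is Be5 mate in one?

no

After Be5: white king on h8; in check: yes, from the black bishop on e5.
White has 2 legal replies: Kg8, Kh7.
In check but a legal move exists → not checkmate.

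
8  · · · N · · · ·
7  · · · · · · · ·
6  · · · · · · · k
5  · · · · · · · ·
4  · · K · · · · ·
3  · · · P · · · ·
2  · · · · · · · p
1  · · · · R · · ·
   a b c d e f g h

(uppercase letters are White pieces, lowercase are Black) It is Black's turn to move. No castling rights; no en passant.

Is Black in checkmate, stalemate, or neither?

Black to move; black king on h6.
In check: no.
Legal moves for Black: Kh7, Kg7, Kg6, Kh5, Kg5, h1=Q, h1=R, h1=B, h1=N.
Black has 9 legal moves and is not in check → neither.

neither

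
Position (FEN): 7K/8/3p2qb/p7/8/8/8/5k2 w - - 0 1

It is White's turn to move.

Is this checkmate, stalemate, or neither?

White to move; white king on h8.
In check: no.
King squares — g7: attacked by Qg6; h7: attacked by Qg6; g8: attacked by Qg6.
Legal moves for White: none.
Not in check and no legal moves → stalemate.

stalemate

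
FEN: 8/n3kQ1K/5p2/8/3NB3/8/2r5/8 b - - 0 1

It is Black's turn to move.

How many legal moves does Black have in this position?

Black to move; king on e7.
In check: yes, from the white queen on f7.
Legal moves: Kd8, Kxf7, Kd6.
Count: 3.

3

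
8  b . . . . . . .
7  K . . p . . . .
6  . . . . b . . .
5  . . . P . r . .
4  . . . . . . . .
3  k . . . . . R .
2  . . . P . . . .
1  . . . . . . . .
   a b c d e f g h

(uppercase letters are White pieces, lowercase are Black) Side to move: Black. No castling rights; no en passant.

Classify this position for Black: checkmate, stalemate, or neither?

neither

Black to move; black king on a3.
In check: yes, from the white rook on g3.
Legal moves for Black: Kb4, Ka4, Kb2, Ka2, Rf3.
Black is in check but has 5 legal moves → neither.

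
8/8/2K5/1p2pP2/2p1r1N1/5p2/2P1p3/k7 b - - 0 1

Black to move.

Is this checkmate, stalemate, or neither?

Black to move; black king on a1.
In check: no.
Legal moves for Black: Rxg4, Rf4, Rd4, Re3, Kb2, Ka2, Kb1, b4, c3, f2, e1=Q, e1=R, e1=B, e1=N.
Black has 14 legal moves and is not in check → neither.

neither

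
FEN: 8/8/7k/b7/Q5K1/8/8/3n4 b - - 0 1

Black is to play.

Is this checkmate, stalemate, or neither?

Black to move; black king on h6.
In check: no.
Legal moves for Black: Kh7, Kg7, Kg6, Bd8, Bc7, Bb6, Bb4, Bc3, Bd2, Be1, Ne3+, Nc3, Nf2+, Nb2.
Black has 14 legal moves and is not in check → neither.

neither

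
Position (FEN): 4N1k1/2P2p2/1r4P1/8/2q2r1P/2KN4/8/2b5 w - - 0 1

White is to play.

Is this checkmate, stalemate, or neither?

White to move; white king on c3.
In check: yes, from the black queen on c4.
King squares — b2: attacked by Bc1; c2: attacked by Qc4; d2: attacked by Bc1; b3: attacked by Qc4; d3: own knight; b4: attacked by Qc4; c4: attacked by Rf4; d4: attacked by Qc4.
Legal moves for White: none.
In check with no legal moves → checkmate.

checkmate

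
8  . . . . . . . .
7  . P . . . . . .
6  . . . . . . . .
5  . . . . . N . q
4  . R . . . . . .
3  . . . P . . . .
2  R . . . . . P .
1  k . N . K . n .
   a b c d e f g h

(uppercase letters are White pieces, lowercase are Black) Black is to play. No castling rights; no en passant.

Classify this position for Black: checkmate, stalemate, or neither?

checkmate

Black to move; black king on a1.
In check: yes, from the white rook on a2.
King squares — b1: attacked by Rb4; a2: attacked by Nc1; b2: attacked by Ra2.
Legal moves for Black: none.
In check with no legal moves → checkmate.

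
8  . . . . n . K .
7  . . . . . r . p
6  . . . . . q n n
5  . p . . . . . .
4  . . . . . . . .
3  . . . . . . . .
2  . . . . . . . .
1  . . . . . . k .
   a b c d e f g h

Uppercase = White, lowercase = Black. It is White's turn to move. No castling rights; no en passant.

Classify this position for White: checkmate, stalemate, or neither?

checkmate

White to move; white king on g8.
In check: yes, from the black knight on h6.
King squares — f7: attacked by Qf6; g7: attacked by Qf6; h7: attacked by Rf7; f8: attacked by Ng6; h8: attacked by Qf6.
Legal moves for White: none.
In check with no legal moves → checkmate.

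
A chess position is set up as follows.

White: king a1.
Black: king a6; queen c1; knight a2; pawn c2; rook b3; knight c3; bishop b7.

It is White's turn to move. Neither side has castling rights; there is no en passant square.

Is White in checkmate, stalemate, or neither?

checkmate

White to move; white king on a1.
In check: yes, from the black queen on c1.
King squares — b1: attacked by Qc1; a2: attacked by Nc3; b2: attacked by Qc1.
Legal moves for White: none.
In check with no legal moves → checkmate.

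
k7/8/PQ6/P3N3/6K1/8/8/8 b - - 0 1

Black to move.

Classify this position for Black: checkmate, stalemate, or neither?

stalemate

Black to move; black king on a8.
In check: no.
King squares — a7: attacked by Qb6; b7: attacked by Pa6; b8: attacked by Qb6.
Legal moves for Black: none.
Not in check and no legal moves → stalemate.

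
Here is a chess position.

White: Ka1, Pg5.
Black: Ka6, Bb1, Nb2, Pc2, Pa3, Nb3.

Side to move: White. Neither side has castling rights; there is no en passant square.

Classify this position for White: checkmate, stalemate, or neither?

checkmate

White to move; white king on a1.
In check: yes, from the black knight on b3.
King squares — b1: attacked by Pc2; a2: attacked by Bb1; b2: attacked by Pa3.
Legal moves for White: none.
In check with no legal moves → checkmate.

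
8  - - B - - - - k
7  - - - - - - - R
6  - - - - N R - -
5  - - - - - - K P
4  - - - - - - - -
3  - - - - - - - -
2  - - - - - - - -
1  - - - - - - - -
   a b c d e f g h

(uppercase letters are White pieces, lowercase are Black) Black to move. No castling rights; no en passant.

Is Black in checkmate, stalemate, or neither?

Black to move; black king on h8.
In check: yes, from the white rook on h7.
King squares — g7: attacked by Ne6; h7: available; g8: available.
Legal moves for Black: Kg8, Kxh7.
Black is in check but has 2 legal moves → neither.

neither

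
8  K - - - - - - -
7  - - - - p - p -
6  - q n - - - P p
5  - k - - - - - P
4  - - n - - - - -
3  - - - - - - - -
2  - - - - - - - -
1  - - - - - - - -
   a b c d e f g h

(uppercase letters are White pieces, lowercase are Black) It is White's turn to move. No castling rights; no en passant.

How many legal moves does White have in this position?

0

White to move; king on a8.
In check: no.
Legal moves: none.
Count: 0.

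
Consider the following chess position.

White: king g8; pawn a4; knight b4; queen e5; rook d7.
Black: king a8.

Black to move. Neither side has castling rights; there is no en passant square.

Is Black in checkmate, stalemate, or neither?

stalemate

Black to move; black king on a8.
In check: no.
King squares — a7: attacked by Rd7; b7: attacked by Rd7; b8: attacked by Qe5.
Legal moves for Black: none.
Not in check and no legal moves → stalemate.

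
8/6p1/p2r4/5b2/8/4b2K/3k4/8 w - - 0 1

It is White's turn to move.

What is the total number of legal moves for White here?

4

White to move; king on h3.
In check: yes, from the black bishop on f5.
Legal moves: Kh4, Kg3, Kh2, Kg2.
Count: 4.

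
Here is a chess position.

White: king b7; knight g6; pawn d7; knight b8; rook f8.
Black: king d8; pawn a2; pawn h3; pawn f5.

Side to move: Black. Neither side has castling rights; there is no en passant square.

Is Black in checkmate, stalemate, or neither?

Black to move; black king on d8.
In check: yes, from the white rook on f8.
King squares — c7: attacked by Kb7; d7: attacked by Nb8; e7: attacked by Ng6; c8: attacked by Kb7; e8: attacked by Pd7.
Legal moves for Black: none.
In check with no legal moves → checkmate.

checkmate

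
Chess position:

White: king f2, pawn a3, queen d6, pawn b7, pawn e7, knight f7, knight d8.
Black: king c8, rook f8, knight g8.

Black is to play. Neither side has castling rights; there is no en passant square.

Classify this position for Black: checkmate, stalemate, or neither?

checkmate

Black to move; black king on c8.
In check: yes, from the white pawn on b7.
King squares — b7: attacked by Nd8; c7: attacked by Qd6; d7: attacked by Qd6; b8: attacked by Qd6; d8: attacked by Qd6.
Legal moves for Black: none.
In check with no legal moves → checkmate.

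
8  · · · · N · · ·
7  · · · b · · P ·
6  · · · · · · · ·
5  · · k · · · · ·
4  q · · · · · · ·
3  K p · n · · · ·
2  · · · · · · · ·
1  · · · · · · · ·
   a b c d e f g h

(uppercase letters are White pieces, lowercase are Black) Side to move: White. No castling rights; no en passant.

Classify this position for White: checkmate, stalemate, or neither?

White to move; white king on a3.
In check: yes, from the black queen on a4.
King squares — a2: attacked by Pb3; b2: attacked by Nd3; b3: attacked by Qa4; a4: attacked by Bd7; b4: attacked by Nd3.
Legal moves for White: none.
In check with no legal moves → checkmate.

checkmate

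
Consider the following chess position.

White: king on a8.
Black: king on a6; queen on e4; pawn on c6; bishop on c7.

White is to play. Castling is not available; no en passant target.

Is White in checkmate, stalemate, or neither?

White to move; white king on a8.
In check: no.
King squares — a7: attacked by Ka6; b7: attacked by Ka6; b8: attacked by Bc7.
Legal moves for White: none.
Not in check and no legal moves → stalemate.

stalemate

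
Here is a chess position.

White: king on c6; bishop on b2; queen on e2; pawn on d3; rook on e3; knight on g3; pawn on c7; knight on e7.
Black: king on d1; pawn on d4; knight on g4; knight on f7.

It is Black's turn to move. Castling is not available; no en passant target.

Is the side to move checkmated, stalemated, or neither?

Black to move; black king on d1.
In check: yes, from the white queen on e2.
King squares — c1: attacked by Bb2; e1: attacked by Qe2; c2: attacked by Qe2; d2: attacked by Qe2; e2: attacked by Re3.
Legal moves for Black: none.
In check with no legal moves → checkmate.

checkmate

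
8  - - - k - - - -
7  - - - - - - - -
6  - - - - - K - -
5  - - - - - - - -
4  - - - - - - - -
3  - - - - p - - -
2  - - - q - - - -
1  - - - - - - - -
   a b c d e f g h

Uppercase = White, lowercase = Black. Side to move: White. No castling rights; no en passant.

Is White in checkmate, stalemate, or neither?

neither

White to move; white king on f6.
In check: no.
Legal moves for White: Kg7, Kf7, Kg6, Ke6, Kg5, Kf5, Ke5.
White has 7 legal moves and is not in check → neither.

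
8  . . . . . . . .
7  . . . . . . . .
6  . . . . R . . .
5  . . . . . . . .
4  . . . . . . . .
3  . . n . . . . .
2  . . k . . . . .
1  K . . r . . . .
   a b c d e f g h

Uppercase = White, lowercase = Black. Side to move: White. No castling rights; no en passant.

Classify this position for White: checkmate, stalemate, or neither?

White to move; white king on a1.
In check: yes, from the black rook on d1.
King squares — b1: attacked by Rd1; a2: attacked by Nc3; b2: attacked by Kc2.
Legal moves for White: none.
In check with no legal moves → checkmate.

checkmate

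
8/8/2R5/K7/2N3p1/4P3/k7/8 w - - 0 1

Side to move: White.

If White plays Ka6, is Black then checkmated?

After Ka6: black king on a2; in check: no.
Black is not in check, so this cannot be checkmate.

no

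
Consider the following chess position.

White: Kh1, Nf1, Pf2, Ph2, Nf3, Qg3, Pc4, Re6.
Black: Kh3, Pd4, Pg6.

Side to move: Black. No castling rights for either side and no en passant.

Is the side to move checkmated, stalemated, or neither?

Black to move; black king on h3.
In check: yes, from the white queen on g3.
King squares — g2: attacked by Kh1; h2: attacked by Nf1; g3: attacked by Nf1; g4: attacked by Qg3; h4: attacked by Nf3.
Legal moves for Black: none.
In check with no legal moves → checkmate.

checkmate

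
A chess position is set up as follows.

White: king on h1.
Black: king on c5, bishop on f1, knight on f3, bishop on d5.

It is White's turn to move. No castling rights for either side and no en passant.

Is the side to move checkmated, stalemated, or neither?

White to move; white king on h1.
In check: no.
King squares — g1: attacked by Nf3; g2: attacked by Bf1; h2: attacked by Nf3.
Legal moves for White: none.
Not in check and no legal moves → stalemate.

stalemate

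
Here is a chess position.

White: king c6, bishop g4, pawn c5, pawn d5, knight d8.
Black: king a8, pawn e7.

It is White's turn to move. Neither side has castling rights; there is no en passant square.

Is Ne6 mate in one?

After Ne6: black king on a8; in check: no.
Black is not in check, so this cannot be checkmate.

no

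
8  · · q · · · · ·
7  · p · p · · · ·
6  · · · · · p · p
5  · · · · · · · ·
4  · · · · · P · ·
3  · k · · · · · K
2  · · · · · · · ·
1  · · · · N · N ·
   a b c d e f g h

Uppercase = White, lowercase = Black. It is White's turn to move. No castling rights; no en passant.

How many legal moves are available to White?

White to move; king on h3.
In check: no.
Legal moves: Kh4, Kg4, Kg3, Kh2, Kg2, Ngf3, Ne2, Nef3, Nd3, Ng2, Nc2, f5.
Count: 12.

12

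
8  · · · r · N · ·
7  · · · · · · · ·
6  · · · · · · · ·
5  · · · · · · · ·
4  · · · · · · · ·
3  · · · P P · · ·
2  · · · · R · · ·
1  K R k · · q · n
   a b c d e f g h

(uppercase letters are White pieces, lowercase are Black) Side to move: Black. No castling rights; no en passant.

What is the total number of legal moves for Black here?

0

Black to move; king on c1.
In check: yes, from the white rook on b1.
Legal moves: none.
Count: 0.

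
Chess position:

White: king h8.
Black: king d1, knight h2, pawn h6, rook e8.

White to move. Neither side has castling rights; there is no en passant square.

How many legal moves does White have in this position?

White to move; king on h8.
In check: yes, from the black rook on e8.
Legal moves: Kh7, Kg7.
Count: 2.

2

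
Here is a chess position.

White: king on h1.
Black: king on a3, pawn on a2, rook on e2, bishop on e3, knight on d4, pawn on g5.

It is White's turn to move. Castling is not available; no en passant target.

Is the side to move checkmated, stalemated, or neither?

stalemate

White to move; white king on h1.
In check: no.
King squares — g1: attacked by Be3; g2: attacked by Re2; h2: attacked by Re2.
Legal moves for White: none.
Not in check and no legal moves → stalemate.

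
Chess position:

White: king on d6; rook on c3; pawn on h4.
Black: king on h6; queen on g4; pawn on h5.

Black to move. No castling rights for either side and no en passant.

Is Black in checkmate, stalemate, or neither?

neither

Black to move; black king on h6.
In check: no.
Legal moves for Black include: Kh7, Kg7, Kg6, Qg8, Qc8, Qg7, Qd7+, Qg6+, Qe6+, Qg5, Qf5, Qxh4, Qf4+, Qe4, Qd4+, Qc4, Qb4+, Qa4, ... (list truncated; more exist).
Black has legal moves and is not in check → neither.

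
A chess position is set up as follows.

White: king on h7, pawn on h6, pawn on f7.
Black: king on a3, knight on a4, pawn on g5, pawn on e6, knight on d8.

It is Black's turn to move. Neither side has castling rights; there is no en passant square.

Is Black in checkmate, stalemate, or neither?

neither

Black to move; black king on a3.
In check: no.
Legal moves for Black: Nxf7, Nb7, Nc6, Nb6, Nc5, Nc3, Nb2, Kb4, Kb3, Kb2, Ka2, e5, g4.
Black has 13 legal moves and is not in check → neither.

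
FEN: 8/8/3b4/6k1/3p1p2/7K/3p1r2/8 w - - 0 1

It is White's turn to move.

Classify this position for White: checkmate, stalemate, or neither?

stalemate

White to move; white king on h3.
In check: no.
King squares — g2: attacked by Rf2; h2: attacked by Rf2; g3: attacked by Pf4; g4: attacked by Kg5; h4: attacked by Kg5.
Legal moves for White: none.
Not in check and no legal moves → stalemate.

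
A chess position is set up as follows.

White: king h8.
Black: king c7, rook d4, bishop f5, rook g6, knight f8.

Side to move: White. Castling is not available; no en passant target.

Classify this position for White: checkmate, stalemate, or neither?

stalemate

White to move; white king on h8.
In check: no.
King squares — g7: attacked by Rg6; h7: attacked by Nf8; g8: attacked by Rg6.
Legal moves for White: none.
Not in check and no legal moves → stalemate.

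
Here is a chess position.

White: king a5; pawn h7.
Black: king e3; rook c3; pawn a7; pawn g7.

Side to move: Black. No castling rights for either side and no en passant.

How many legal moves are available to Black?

Black to move; king on e3.
In check: no.
Legal moves: Kf4, Ke4, Kd4, Kf3, Kd3, Kf2, Ke2, Kd2, Rc8, Rc7, Rc6, Rc5+, Rc4, Rd3, Rb3, Ra3+, Rc2, Rc1, g6, a6, g5.
Count: 21.

21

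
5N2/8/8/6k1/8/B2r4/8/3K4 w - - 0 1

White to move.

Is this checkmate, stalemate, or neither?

neither

White to move; white king on d1.
In check: yes, from the black rook on d3.
King squares — c1: available; e1: available; c2: available; d2: attacked by Rd3; e2: available.
Legal moves for White: Ke2, Kc2, Ke1, Kc1.
White is in check but has 4 legal moves → neither.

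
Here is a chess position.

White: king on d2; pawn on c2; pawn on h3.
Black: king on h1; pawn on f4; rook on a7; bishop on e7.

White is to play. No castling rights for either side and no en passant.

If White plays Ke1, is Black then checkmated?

no

After Ke1: black king on h1; in check: no.
Black is not in check, so this cannot be checkmate.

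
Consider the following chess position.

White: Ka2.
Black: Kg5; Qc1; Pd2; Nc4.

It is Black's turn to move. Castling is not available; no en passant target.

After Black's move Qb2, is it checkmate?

After Qb2: white king on a2; in check: yes, from the black queen on b2.
King squares — a1: attacked by Qb2; b1: attacked by Qb2; b2: attacked by Nc4; a3: attacked by Qb2; b3: attacked by Qb2.
White has no legal moves → checkmate.

yes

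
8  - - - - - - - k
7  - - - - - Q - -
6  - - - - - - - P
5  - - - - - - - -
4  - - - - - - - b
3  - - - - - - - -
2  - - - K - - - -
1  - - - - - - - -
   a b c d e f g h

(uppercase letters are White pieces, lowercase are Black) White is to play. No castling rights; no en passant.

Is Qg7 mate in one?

After Qg7: black king on h8; in check: yes, from the white queen on g7.
King squares — g7: attacked by Ph6; h7: attacked by Qg7; g8: attacked by Qg7.
Black has no legal moves → checkmate.

yes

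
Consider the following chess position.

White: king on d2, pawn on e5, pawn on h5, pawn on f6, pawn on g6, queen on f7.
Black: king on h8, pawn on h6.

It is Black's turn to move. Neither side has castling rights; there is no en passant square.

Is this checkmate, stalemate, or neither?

Black to move; black king on h8.
In check: no.
King squares — g7: attacked by Pf6; h7: attacked by Pg6; g8: attacked by Qf7.
Legal moves for Black: none.
Not in check and no legal moves → stalemate.

stalemate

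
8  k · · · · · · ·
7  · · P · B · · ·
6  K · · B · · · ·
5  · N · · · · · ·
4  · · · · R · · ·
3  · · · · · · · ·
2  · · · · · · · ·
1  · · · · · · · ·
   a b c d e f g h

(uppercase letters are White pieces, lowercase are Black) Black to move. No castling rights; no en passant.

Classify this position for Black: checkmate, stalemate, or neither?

stalemate

Black to move; black king on a8.
In check: no.
King squares — a7: attacked by Nb5; b7: attacked by Ka6; b8: attacked by Pc7.
Legal moves for Black: none.
Not in check and no legal moves → stalemate.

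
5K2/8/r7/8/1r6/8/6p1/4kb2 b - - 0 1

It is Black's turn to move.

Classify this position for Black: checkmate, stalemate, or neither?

neither

Black to move; black king on e1.
In check: no.
Legal moves for Black include: Ra8+, Ra7, Rh6, Rg6, Rf6+, Re6, Rd6, Rc6, Rab6, Ra5, Raa4, Ra3, Ra2, Ra1, Rb8+, Rb7, Rbb6, Rb5, ... (list truncated; more exist).
Black has legal moves and is not in check → neither.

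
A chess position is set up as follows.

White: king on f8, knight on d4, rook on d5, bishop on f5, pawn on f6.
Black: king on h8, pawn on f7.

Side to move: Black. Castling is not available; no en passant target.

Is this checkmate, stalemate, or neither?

Black to move; black king on h8.
In check: no.
King squares — g7: attacked by Pf6; h7: attacked by Bf5; g8: attacked by Kf8.
Legal moves for Black: none.
Not in check and no legal moves → stalemate.

stalemate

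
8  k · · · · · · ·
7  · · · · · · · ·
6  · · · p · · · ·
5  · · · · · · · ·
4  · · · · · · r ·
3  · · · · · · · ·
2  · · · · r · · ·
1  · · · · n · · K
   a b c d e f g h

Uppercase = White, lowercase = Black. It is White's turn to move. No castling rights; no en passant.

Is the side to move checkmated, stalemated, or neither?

White to move; white king on h1.
In check: no.
King squares — g1: attacked by Rg4; g2: attacked by Ne1; h2: attacked by Re2.
Legal moves for White: none.
Not in check and no legal moves → stalemate.

stalemate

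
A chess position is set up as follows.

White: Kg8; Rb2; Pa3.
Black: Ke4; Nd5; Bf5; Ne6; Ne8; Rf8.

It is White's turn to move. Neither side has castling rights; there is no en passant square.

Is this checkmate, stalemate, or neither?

White to move; white king on g8.
In check: yes, from the black rook on f8.
King squares — f7: attacked by Rf8; g7: attacked by Ne6; h7: attacked by Bf5; f8: attacked by Ne6; h8: attacked by Rf8.
Legal moves for White: none.
In check with no legal moves → checkmate.

checkmate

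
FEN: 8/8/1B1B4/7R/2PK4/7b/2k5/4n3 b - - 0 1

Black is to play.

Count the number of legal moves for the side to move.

Black to move; king on c2.
In check: no.
Legal moves: Bc8, Bd7, Be6, Bf5, Bg4, Bg2, Bf1, Kb3, Kd2, Kb2, Kd1, Kc1, Kb1, Nf3+, Nd3, Ng2.
Count: 16.

16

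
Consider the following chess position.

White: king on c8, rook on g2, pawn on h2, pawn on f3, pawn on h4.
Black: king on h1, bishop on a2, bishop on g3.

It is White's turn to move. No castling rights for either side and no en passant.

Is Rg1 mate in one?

After Rg1: black king on h1; in check: yes, from the white rook on g1.
Black has 2 legal replies: Kxh2, Kxg1.
In check but a legal move exists → not checkmate.

no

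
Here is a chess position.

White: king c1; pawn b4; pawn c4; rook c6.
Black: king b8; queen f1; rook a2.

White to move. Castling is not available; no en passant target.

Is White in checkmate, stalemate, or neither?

checkmate

White to move; white king on c1.
In check: yes, from the black queen on f1.
King squares — b1: attacked by Qf1; d1: attacked by Qf1; b2: attacked by Ra2; c2: attacked by Ra2; d2: attacked by Ra2.
Legal moves for White: none.
In check with no legal moves → checkmate.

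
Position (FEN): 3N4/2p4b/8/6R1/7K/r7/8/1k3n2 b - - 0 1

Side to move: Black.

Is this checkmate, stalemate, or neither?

neither

Black to move; black king on b1.
In check: no.
Legal moves for Black include: Bg8, Bg6, Bf5, Be4, Bd3, Bc2, Ra8, Ra7, Ra6, Ra5, Ra4+, Rh3+, Rg3, Rf3, Re3, Rd3, Rc3, Rb3, ... (list truncated; more exist).
Black has legal moves and is not in check → neither.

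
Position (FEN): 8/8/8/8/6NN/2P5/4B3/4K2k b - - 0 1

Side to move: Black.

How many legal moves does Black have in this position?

1

Black to move; king on h1.
In check: no.
Legal moves: Kg1.
Count: 1.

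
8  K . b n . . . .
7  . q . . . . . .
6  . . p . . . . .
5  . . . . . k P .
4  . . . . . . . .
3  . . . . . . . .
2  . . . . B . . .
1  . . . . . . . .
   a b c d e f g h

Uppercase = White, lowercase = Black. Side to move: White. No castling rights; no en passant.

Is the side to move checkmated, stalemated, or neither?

checkmate

White to move; white king on a8.
In check: yes, from the black queen on b7.
King squares — a7: attacked by Qb7; b7: attacked by Bc8; b8: attacked by Qb7.
Legal moves for White: none.
In check with no legal moves → checkmate.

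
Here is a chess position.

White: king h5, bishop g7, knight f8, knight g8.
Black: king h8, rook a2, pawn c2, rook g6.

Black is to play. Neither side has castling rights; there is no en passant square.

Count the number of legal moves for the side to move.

3

Black to move; king on h8.
In check: yes, from the white bishop on g7.
Legal moves: Kxg8, Kxg7, Rxg7.
Count: 3.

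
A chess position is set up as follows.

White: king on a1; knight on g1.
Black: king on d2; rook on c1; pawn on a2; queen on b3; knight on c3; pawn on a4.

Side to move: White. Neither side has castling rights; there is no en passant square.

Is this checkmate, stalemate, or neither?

checkmate

White to move; white king on a1.
In check: yes, from the black rook on c1.
King squares — b1: attacked by Rc1; a2: attacked by Qb3; b2: attacked by Qb3.
Legal moves for White: none.
In check with no legal moves → checkmate.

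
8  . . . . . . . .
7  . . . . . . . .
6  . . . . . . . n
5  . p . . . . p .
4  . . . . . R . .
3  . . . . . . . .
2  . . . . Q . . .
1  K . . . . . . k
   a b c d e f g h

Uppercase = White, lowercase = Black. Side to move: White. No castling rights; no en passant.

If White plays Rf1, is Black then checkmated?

After Rf1: black king on h1; in check: yes, from the white rook on f1.
King squares — g1: attacked by Rf1; g2: attacked by Qe2; h2: attacked by Qe2.
Black has no legal moves → checkmate.

yes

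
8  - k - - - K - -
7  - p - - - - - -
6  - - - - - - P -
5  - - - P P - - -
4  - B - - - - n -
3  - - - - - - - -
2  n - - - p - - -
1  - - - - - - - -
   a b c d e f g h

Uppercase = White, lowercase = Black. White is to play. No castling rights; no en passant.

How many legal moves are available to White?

16

White to move; king on f8.
In check: no.
Legal moves: Kg8, Ke8, Kg7, Kf7, Ke7, Be7, Bd6+, Bc5, Ba5, Bc3, Ba3, Bd2, Be1, g7, e6, d6.
Count: 16.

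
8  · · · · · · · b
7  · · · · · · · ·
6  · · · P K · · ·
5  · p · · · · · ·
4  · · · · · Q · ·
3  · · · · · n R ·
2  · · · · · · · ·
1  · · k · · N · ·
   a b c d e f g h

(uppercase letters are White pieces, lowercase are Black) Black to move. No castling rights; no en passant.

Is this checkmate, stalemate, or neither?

Black to move; black king on c1.
In check: yes, from the white queen on f4.
King squares — b1: available; d1: available; b2: available; c2: available; d2: attacked by Nf1.
Legal moves for Black: Kc2, Kb2, Kd1, Kb1, Nd2.
Black is in check but has 5 legal moves → neither.

neither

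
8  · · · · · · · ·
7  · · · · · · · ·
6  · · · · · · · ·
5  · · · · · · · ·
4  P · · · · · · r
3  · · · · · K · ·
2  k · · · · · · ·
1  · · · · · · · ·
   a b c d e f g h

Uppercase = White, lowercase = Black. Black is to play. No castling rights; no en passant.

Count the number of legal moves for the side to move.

19

Black to move; king on a2.
In check: no.
Legal moves: Rh8, Rh7, Rh6, Rh5, Rg4, Rf4+, Re4, Rd4, Rc4, Rb4, Rxa4, Rh3+, Rh2, Rh1, Kb3, Ka3, Kb2, Kb1, Ka1.
Count: 19.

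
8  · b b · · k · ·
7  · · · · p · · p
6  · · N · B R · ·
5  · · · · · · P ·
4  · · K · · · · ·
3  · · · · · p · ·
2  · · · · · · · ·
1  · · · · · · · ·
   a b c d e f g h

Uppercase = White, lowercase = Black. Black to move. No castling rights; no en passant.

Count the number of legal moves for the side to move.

3

Black to move; king on f8.
In check: yes, from the white rook on f6.
Legal moves: Ke8, Kg7, exf6.
Count: 3.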